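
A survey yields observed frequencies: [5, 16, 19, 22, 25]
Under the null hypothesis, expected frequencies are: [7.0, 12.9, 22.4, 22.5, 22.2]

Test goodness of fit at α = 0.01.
Chi-square goodness of fit test:
H₀: observed counts match expected distribution
H₁: observed counts differ from expected distribution
df = k - 1 = 4
χ² = Σ(O - E)²/E
   = (5 - 7.0)²/7.0 + (16 - 12.9)²/12.9 + (19 - 22.4)²/22.4 + (22 - 22.5)²/22.5 + (25 - 22.2)²/22.2
   = 0.571 + 0.745 + 0.516 + 0.011 + 0.353
   = 2.20
p-value = 0.6996

Since p-value > α = 0.01, we fail to reject H₀.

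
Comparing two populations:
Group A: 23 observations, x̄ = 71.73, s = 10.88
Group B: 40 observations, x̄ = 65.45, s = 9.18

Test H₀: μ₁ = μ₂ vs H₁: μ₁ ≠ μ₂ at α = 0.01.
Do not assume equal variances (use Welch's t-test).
Welch's two-sample t-test:
H₀: μ₁ = μ₂
H₁: μ₁ ≠ μ₂
s₁²/n₁ = 10.88²/23 = 5.1467,  s₂²/n₂ = 9.18²/40 = 2.1068
SE = √(s₁²/n₁ + s₂²/n₂) = √(5.1467 + 2.1068) = 2.6932
df (Welch-Satterthwaite) = (s₁²/n₁ + s₂²/n₂)² / [(s₁²/n₁)²/(n₁-1) + (s₂²/n₂)²/(n₂-1)] ≈ 39.92
t = (x̄₁ - x̄₂) / SE = (71.73 - 65.45) / 2.6932 = 6.28 / 2.6932 = 2.332
p-value = 0.0248

Since p-value > α = 0.01, we fail to reject H₀.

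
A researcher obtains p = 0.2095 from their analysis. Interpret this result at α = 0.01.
Since p = 0.2095 > α = 0.01, fail to reject H₀.
There is insufficient evidence to reject the null hypothesis; the result is not statistically significant at the 0.01 level.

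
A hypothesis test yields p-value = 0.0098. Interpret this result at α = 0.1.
Since p = 0.0098 < α = 0.1, reject H₀.
There is sufficient evidence to reject the null hypothesis; the result is statistically significant at the 0.1 level.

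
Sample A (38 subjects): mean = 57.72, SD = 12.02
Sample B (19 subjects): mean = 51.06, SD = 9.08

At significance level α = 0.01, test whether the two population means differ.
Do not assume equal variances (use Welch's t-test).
Welch's two-sample t-test:
H₀: μ₁ = μ₂
H₁: μ₁ ≠ μ₂
s₁²/n₁ = 12.02²/38 = 3.8021,  s₂²/n₂ = 9.08²/19 = 4.3393
SE = √(s₁²/n₁ + s₂²/n₂) = √(3.8021 + 4.3393) = 2.8533
df (Welch-Satterthwaite) = (s₁²/n₁ + s₂²/n₂)² / [(s₁²/n₁)²/(n₁-1) + (s₂²/n₂)²/(n₂-1)] ≈ 46.13
t = (x̄₁ - x̄₂) / SE = (57.72 - 51.06) / 2.8533 = 6.66 / 2.8533 = 2.334
p-value = 0.0240

Since p-value > α = 0.01, we fail to reject H₀.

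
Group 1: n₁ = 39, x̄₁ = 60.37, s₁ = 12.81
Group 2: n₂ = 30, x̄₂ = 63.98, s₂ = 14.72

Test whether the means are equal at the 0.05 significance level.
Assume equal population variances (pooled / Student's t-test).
Student's two-sample t-test (equal variances):
H₀: μ₁ = μ₂
H₁: μ₁ ≠ μ₂
df = n₁ + n₂ - 2 = 67
Pooled variance s_p² = [(n₁-1)s₁² + (n₂-1)s₂²] / (n₁ + n₂ - 2) = [(38)(12.81²) + (29)(14.72²)] / 67 = 186.8556
SE = √(s_p²(1/n₁ + 1/n₂)) = √(186.8556 × (1/39 + 1/30)) = 3.3196
t = (x̄₁ - x̄₂) / SE = (60.37 - 63.98) / 3.3196 = -3.61 / 3.3196 = -1.087
p-value = 0.2807

Since p-value > α = 0.05, we fail to reject H₀.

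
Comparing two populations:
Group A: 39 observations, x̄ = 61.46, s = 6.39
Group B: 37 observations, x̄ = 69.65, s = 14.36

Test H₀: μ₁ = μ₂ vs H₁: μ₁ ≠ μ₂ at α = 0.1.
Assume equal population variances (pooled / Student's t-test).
Student's two-sample t-test (equal variances):
H₀: μ₁ = μ₂
H₁: μ₁ ≠ μ₂
df = n₁ + n₂ - 2 = 74
Pooled variance s_p² = [(n₁-1)s₁² + (n₂-1)s₂²] / (n₁ + n₂ - 2) = [(38)(6.39²) + (36)(14.36²)] / 74 = 121.2860
SE = √(s_p²(1/n₁ + 1/n₂)) = √(121.2860 × (1/39 + 1/37)) = 2.5274
t = (x̄₁ - x̄₂) / SE = (61.46 - 69.65) / 2.5274 = -8.19 / 2.5274 = -3.240
p-value = 0.0018

Since p-value < α = 0.1, we reject H₀.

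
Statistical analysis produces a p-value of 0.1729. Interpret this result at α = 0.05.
Since p = 0.1729 > α = 0.05, fail to reject H₀.
There is insufficient evidence to reject the null hypothesis; the result is not statistically significant at the 0.05 level.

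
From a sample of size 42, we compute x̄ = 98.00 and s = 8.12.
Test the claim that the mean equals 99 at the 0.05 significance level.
One-sample t-test:
H₀: μ = 99
H₁: μ ≠ 99
df = n - 1 = 41
t = (x̄ - μ₀) / (s/√n) = (98.00 - 99) / (8.12/√42) = -0.798
p-value = 0.4294

Since p-value > α = 0.05, we fail to reject H₀.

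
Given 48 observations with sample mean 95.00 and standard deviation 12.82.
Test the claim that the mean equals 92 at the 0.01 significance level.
One-sample t-test:
H₀: μ = 92
H₁: μ ≠ 92
df = n - 1 = 47
t = (x̄ - μ₀) / (s/√n) = (95.00 - 92) / (12.82/√48) = 1.621
p-value = 0.1117

Since p-value > α = 0.01, we fail to reject H₀.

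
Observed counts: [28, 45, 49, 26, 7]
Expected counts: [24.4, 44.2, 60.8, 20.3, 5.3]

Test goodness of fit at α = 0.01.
Chi-square goodness of fit test:
H₀: observed counts match expected distribution
H₁: observed counts differ from expected distribution
df = k - 1 = 4
χ² = Σ(O - E)²/E
   = (28 - 24.4)²/24.4 + (45 - 44.2)²/44.2 + (49 - 60.8)²/60.8 + (26 - 20.3)²/20.3 + (7 - 5.3)²/5.3
   = 0.531 + 0.014 + 2.290 + 1.600 + 0.545
   = 4.98
p-value = 0.2892

Since p-value > α = 0.01, we fail to reject H₀.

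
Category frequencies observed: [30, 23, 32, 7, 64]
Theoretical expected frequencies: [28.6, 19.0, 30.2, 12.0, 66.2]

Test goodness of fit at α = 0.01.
Chi-square goodness of fit test:
H₀: observed counts match expected distribution
H₁: observed counts differ from expected distribution
df = k - 1 = 4
χ² = Σ(O - E)²/E
   = (30 - 28.6)²/28.6 + (23 - 19.0)²/19.0 + (32 - 30.2)²/30.2 + (7 - 12.0)²/12.0 + (64 - 66.2)²/66.2
   = 0.069 + 0.842 + 0.107 + 2.083 + 0.073
   = 3.17
p-value = 0.5291

Since p-value > α = 0.01, we fail to reject H₀.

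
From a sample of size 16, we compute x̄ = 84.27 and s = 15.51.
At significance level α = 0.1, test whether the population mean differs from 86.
One-sample t-test:
H₀: μ = 86
H₁: μ ≠ 86
df = n - 1 = 15
t = (x̄ - μ₀) / (s/√n) = (84.27 - 86) / (15.51/√16) = -0.446
p-value = 0.6619

Since p-value > α = 0.1, we fail to reject H₀.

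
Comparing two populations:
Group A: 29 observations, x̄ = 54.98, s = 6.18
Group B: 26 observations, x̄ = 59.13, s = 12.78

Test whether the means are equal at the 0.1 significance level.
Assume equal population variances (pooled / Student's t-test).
Student's two-sample t-test (equal variances):
H₀: μ₁ = μ₂
H₁: μ₁ ≠ μ₂
df = n₁ + n₂ - 2 = 53
Pooled variance s_p² = [(n₁-1)s₁² + (n₂-1)s₂²] / (n₁ + n₂ - 2) = [(28)(6.18²) + (25)(12.78²)] / 53 = 97.2188
SE = √(s_p²(1/n₁ + 1/n₂)) = √(97.2188 × (1/29 + 1/26)) = 2.6630
t = (x̄₁ - x̄₂) / SE = (54.98 - 59.13) / 2.6630 = -4.15 / 2.6630 = -1.558
p-value = 0.1251

Since p-value > α = 0.1, we fail to reject H₀.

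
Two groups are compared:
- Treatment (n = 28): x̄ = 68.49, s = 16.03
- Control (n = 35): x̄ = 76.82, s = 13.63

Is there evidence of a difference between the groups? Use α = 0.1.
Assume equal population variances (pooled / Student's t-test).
Student's two-sample t-test (equal variances):
H₀: μ₁ = μ₂
H₁: μ₁ ≠ μ₂
df = n₁ + n₂ - 2 = 61
Pooled variance s_p² = [(n₁-1)s₁² + (n₂-1)s₂²] / (n₁ + n₂ - 2) = [(27)(16.03²) + (34)(13.63²)] / 61 = 217.2846
SE = √(s_p²(1/n₁ + 1/n₂)) = √(217.2846 × (1/28 + 1/35)) = 3.7374
t = (x̄₁ - x̄₂) / SE = (68.49 - 76.82) / 3.7374 = -8.33 / 3.7374 = -2.229
p-value = 0.0295

Since p-value < α = 0.1, we reject H₀.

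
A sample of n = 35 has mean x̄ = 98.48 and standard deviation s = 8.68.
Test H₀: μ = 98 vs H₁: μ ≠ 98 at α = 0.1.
One-sample t-test:
H₀: μ = 98
H₁: μ ≠ 98
df = n - 1 = 34
t = (x̄ - μ₀) / (s/√n) = (98.48 - 98) / (8.68/√35) = 0.327
p-value = 0.7456

Since p-value > α = 0.1, we fail to reject H₀.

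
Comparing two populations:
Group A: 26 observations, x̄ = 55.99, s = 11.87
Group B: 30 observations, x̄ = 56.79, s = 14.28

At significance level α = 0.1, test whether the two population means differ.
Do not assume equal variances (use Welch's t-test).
Welch's two-sample t-test:
H₀: μ₁ = μ₂
H₁: μ₁ ≠ μ₂
s₁²/n₁ = 11.87²/26 = 5.4191,  s₂²/n₂ = 14.28²/30 = 6.7973
SE = √(s₁²/n₁ + s₂²/n₂) = √(5.4191 + 6.7973) = 3.4952
df (Welch-Satterthwaite) = (s₁²/n₁ + s₂²/n₂)² / [(s₁²/n₁)²/(n₁-1) + (s₂²/n₂)²/(n₂-1)] ≈ 53.92
t = (x̄₁ - x̄₂) / SE = (55.99 - 56.79) / 3.4952 = -0.80 / 3.4952 = -0.229
p-value = 0.8198

Since p-value > α = 0.1, we fail to reject H₀.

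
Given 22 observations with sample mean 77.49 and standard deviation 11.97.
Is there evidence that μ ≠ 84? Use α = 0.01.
One-sample t-test:
H₀: μ = 84
H₁: μ ≠ 84
df = n - 1 = 21
t = (x̄ - μ₀) / (s/√n) = (77.49 - 84) / (11.97/√22) = -2.551
p-value = 0.0186

Since p-value > α = 0.01, we fail to reject H₀.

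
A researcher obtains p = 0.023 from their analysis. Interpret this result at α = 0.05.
Since p = 0.023 < α = 0.05, reject H₀.
There is sufficient evidence to reject the null hypothesis; the result is statistically significant at the 0.05 level.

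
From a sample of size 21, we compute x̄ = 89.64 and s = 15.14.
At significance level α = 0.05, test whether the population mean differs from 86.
One-sample t-test:
H₀: μ = 86
H₁: μ ≠ 86
df = n - 1 = 20
t = (x̄ - μ₀) / (s/√n) = (89.64 - 86) / (15.14/√21) = 1.102
p-value = 0.2837

Since p-value > α = 0.05, we fail to reject H₀.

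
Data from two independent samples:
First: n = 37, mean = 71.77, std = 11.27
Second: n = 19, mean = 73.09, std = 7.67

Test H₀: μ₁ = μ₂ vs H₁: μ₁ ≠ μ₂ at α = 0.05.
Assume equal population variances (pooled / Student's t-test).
Student's two-sample t-test (equal variances):
H₀: μ₁ = μ₂
H₁: μ₁ ≠ μ₂
df = n₁ + n₂ - 2 = 54
Pooled variance s_p² = [(n₁-1)s₁² + (n₂-1)s₂²] / (n₁ + n₂ - 2) = [(36)(11.27²) + (18)(7.67²)] / 54 = 104.2849
SE = √(s_p²(1/n₁ + 1/n₂)) = √(104.2849 × (1/37 + 1/19)) = 2.8822
t = (x̄₁ - x̄₂) / SE = (71.77 - 73.09) / 2.8822 = -1.32 / 2.8822 = -0.458
p-value = 0.6488

Since p-value > α = 0.05, we fail to reject H₀.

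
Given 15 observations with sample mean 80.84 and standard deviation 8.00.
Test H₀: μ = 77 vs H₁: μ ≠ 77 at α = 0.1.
One-sample t-test:
H₀: μ = 77
H₁: μ ≠ 77
df = n - 1 = 14
t = (x̄ - μ₀) / (s/√n) = (80.84 - 77) / (8.00/√15) = 1.859
p-value = 0.0842

Since p-value < α = 0.1, we reject H₀.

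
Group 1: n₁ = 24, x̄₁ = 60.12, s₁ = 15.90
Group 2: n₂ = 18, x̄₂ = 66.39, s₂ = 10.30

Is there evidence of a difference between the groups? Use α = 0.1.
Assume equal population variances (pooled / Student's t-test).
Student's two-sample t-test (equal variances):
H₀: μ₁ = μ₂
H₁: μ₁ ≠ μ₂
df = n₁ + n₂ - 2 = 40
Pooled variance s_p² = [(n₁-1)s₁² + (n₂-1)s₂²] / (n₁ + n₂ - 2) = [(23)(15.90²) + (17)(10.30²)] / 40 = 190.4540
SE = √(s_p²(1/n₁ + 1/n₂)) = √(190.4540 × (1/24 + 1/18)) = 4.3031
t = (x̄₁ - x̄₂) / SE = (60.12 - 66.39) / 4.3031 = -6.27 / 4.3031 = -1.457
p-value = 0.1529

Since p-value > α = 0.1, we fail to reject H₀.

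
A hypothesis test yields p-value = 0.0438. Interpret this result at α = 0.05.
Since p = 0.0438 < α = 0.05, reject H₀.
There is sufficient evidence to reject the null hypothesis; the result is statistically significant at the 0.05 level.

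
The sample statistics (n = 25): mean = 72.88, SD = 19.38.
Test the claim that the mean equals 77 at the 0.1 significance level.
One-sample t-test:
H₀: μ = 77
H₁: μ ≠ 77
df = n - 1 = 24
t = (x̄ - μ₀) / (s/√n) = (72.88 - 77) / (19.38/√25) = -1.063
p-value = 0.2984

Since p-value > α = 0.1, we fail to reject H₀.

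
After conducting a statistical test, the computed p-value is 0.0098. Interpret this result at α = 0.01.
Since p = 0.0098 < α = 0.01, reject H₀.
There is sufficient evidence to reject the null hypothesis; the result is statistically significant at the 0.01 level.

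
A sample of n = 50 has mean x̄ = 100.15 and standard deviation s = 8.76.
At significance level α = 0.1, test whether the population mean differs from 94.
One-sample t-test:
H₀: μ = 94
H₁: μ ≠ 94
df = n - 1 = 49
t = (x̄ - μ₀) / (s/√n) = (100.15 - 94) / (8.76/√50) = 4.964
p-value < 0.0001

Since p-value < α = 0.1, we reject H₀.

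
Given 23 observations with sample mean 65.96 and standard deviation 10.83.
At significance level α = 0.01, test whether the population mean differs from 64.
One-sample t-test:
H₀: μ = 64
H₁: μ ≠ 64
df = n - 1 = 22
t = (x̄ - μ₀) / (s/√n) = (65.96 - 64) / (10.83/√23) = 0.868
p-value = 0.3948

Since p-value > α = 0.01, we fail to reject H₀.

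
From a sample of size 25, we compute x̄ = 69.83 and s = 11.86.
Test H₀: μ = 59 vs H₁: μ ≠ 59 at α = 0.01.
One-sample t-test:
H₀: μ = 59
H₁: μ ≠ 59
df = n - 1 = 24
t = (x̄ - μ₀) / (s/√n) = (69.83 - 59) / (11.86/√25) = 4.566
p-value = 0.0001

Since p-value < α = 0.01, we reject H₀.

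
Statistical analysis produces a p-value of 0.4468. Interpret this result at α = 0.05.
Since p = 0.4468 > α = 0.05, fail to reject H₀.
There is insufficient evidence to reject the null hypothesis; the result is not statistically significant at the 0.05 level.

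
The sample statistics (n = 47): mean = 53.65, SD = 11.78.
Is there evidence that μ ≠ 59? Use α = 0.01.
One-sample t-test:
H₀: μ = 59
H₁: μ ≠ 59
df = n - 1 = 46
t = (x̄ - μ₀) / (s/√n) = (53.65 - 59) / (11.78/√47) = -3.114
p-value = 0.0032

Since p-value < α = 0.01, we reject H₀.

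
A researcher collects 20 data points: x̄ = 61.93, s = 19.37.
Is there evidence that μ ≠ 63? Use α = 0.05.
One-sample t-test:
H₀: μ = 63
H₁: μ ≠ 63
df = n - 1 = 19
t = (x̄ - μ₀) / (s/√n) = (61.93 - 63) / (19.37/√20) = -0.247
p-value = 0.8075

Since p-value > α = 0.05, we fail to reject H₀.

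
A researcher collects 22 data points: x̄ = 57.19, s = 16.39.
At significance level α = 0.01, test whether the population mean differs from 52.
One-sample t-test:
H₀: μ = 52
H₁: μ ≠ 52
df = n - 1 = 21
t = (x̄ - μ₀) / (s/√n) = (57.19 - 52) / (16.39/√22) = 1.485
p-value = 0.1523

Since p-value > α = 0.01, we fail to reject H₀.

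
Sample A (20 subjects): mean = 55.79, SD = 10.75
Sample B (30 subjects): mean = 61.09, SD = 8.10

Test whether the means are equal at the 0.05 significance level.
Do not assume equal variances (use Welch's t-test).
Welch's two-sample t-test:
H₀: μ₁ = μ₂
H₁: μ₁ ≠ μ₂
s₁²/n₁ = 10.75²/20 = 5.7781,  s₂²/n₂ = 8.10²/30 = 2.1870
SE = √(s₁²/n₁ + s₂²/n₂) = √(5.7781 + 2.1870) = 2.8223
df (Welch-Satterthwaite) = (s₁²/n₁ + s₂²/n₂)² / [(s₁²/n₁)²/(n₁-1) + (s₂²/n₂)²/(n₂-1)] ≈ 33.01
t = (x̄₁ - x̄₂) / SE = (55.79 - 61.09) / 2.8223 = -5.30 / 2.8223 = -1.878
p-value = 0.0692

Since p-value > α = 0.05, we fail to reject H₀.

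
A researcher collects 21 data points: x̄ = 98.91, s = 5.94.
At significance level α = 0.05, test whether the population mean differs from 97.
One-sample t-test:
H₀: μ = 97
H₁: μ ≠ 97
df = n - 1 = 20
t = (x̄ - μ₀) / (s/√n) = (98.91 - 97) / (5.94/√21) = 1.474
p-value = 0.1562

Since p-value > α = 0.05, we fail to reject H₀.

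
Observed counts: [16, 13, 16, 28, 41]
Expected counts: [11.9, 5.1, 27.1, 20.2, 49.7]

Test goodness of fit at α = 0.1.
Chi-square goodness of fit test:
H₀: observed counts match expected distribution
H₁: observed counts differ from expected distribution
df = k - 1 = 4
χ² = Σ(O - E)²/E
   = (16 - 11.9)²/11.9 + (13 - 5.1)²/5.1 + (16 - 27.1)²/27.1 + (28 - 20.2)²/20.2 + (41 - 49.7)²/49.7
   = 1.413 + 12.237 + 4.546 + 3.012 + 1.523
   = 22.73
p-value = 0.0001

Since p-value < α = 0.1, we reject H₀.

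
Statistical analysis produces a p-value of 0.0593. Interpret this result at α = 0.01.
Since p = 0.0593 > α = 0.01, fail to reject H₀.
There is insufficient evidence to reject the null hypothesis; the result is not statistically significant at the 0.01 level.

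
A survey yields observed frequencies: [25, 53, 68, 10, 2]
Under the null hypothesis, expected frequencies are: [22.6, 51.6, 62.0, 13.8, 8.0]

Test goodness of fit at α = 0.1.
Chi-square goodness of fit test:
H₀: observed counts match expected distribution
H₁: observed counts differ from expected distribution
df = k - 1 = 4
χ² = Σ(O - E)²/E
   = (25 - 22.6)²/22.6 + (53 - 51.6)²/51.6 + (68 - 62.0)²/62.0 + (10 - 13.8)²/13.8 + (2 - 8.0)²/8.0
   = 0.255 + 0.038 + 0.581 + 1.046 + 4.500
   = 6.42
p-value = 0.1699

Since p-value > α = 0.1, we fail to reject H₀.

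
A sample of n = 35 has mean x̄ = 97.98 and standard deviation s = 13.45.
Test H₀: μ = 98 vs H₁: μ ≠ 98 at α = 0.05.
One-sample t-test:
H₀: μ = 98
H₁: μ ≠ 98
df = n - 1 = 34
t = (x̄ - μ₀) / (s/√n) = (97.98 - 98) / (13.45/√35) = -0.009
p-value = 0.9930

Since p-value > α = 0.05, we fail to reject H₀.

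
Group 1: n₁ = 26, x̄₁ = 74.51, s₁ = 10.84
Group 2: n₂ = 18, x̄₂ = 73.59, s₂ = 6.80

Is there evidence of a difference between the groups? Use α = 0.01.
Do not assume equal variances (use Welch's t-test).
Welch's two-sample t-test:
H₀: μ₁ = μ₂
H₁: μ₁ ≠ μ₂
s₁²/n₁ = 10.84²/26 = 4.5194,  s₂²/n₂ = 6.80²/18 = 2.5689
SE = √(s₁²/n₁ + s₂²/n₂) = √(4.5194 + 2.5689) = 2.6624
df (Welch-Satterthwaite) = (s₁²/n₁ + s₂²/n₂)² / [(s₁²/n₁)²/(n₁-1) + (s₂²/n₂)²/(n₂-1)] ≈ 41.69
t = (x̄₁ - x̄₂) / SE = (74.51 - 73.59) / 2.6624 = 0.92 / 2.6624 = 0.346
p-value = 0.7314

Since p-value > α = 0.01, we fail to reject H₀.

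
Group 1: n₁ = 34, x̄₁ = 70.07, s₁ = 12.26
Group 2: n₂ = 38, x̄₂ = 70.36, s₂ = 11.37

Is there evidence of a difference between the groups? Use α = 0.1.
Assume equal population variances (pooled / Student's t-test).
Student's two-sample t-test (equal variances):
H₀: μ₁ = μ₂
H₁: μ₁ ≠ μ₂
df = n₁ + n₂ - 2 = 70
Pooled variance s_p² = [(n₁-1)s₁² + (n₂-1)s₂²] / (n₁ + n₂ - 2) = [(33)(12.26²) + (37)(11.37²)] / 70 = 139.1914
SE = √(s_p²(1/n₁ + 1/n₂)) = √(139.1914 × (1/34 + 1/38)) = 2.7851
t = (x̄₁ - x̄₂) / SE = (70.07 - 70.36) / 2.7851 = -0.29 / 2.7851 = -0.104
p-value = 0.9174

Since p-value > α = 0.1, we fail to reject H₀.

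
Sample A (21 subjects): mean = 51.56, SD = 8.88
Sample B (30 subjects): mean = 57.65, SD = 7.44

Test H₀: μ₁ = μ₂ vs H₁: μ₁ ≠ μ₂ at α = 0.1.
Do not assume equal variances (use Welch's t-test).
Welch's two-sample t-test:
H₀: μ₁ = μ₂
H₁: μ₁ ≠ μ₂
s₁²/n₁ = 8.88²/21 = 3.7550,  s₂²/n₂ = 7.44²/30 = 1.8451
SE = √(s₁²/n₁ + s₂²/n₂) = √(3.7550 + 1.8451) = 2.3665
df (Welch-Satterthwaite) = (s₁²/n₁ + s₂²/n₂)² / [(s₁²/n₁)²/(n₁-1) + (s₂²/n₂)²/(n₂-1)] ≈ 38.13
t = (x̄₁ - x̄₂) / SE = (51.56 - 57.65) / 2.3665 = -6.09 / 2.3665 = -2.573
p-value = 0.0141

Since p-value < α = 0.1, we reject H₀.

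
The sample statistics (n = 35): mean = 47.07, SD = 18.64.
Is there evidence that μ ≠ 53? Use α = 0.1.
One-sample t-test:
H₀: μ = 53
H₁: μ ≠ 53
df = n - 1 = 34
t = (x̄ - μ₀) / (s/√n) = (47.07 - 53) / (18.64/√35) = -1.882
p-value = 0.0684

Since p-value < α = 0.1, we reject H₀.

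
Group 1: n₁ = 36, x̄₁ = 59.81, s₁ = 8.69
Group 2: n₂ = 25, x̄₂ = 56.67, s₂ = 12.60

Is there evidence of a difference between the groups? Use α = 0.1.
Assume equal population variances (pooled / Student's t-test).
Student's two-sample t-test (equal variances):
H₀: μ₁ = μ₂
H₁: μ₁ ≠ μ₂
df = n₁ + n₂ - 2 = 59
Pooled variance s_p² = [(n₁-1)s₁² + (n₂-1)s₂²] / (n₁ + n₂ - 2) = [(35)(8.69²) + (24)(12.60²)] / 59 = 109.3780
SE = √(s_p²(1/n₁ + 1/n₂)) = √(109.3780 × (1/36 + 1/25)) = 2.7228
t = (x̄₁ - x̄₂) / SE = (59.81 - 56.67) / 2.7228 = 3.14 / 2.7228 = 1.153
p-value = 0.2535

Since p-value > α = 0.1, we fail to reject H₀.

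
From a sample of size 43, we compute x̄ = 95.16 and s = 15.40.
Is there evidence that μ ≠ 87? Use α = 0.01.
One-sample t-test:
H₀: μ = 87
H₁: μ ≠ 87
df = n - 1 = 42
t = (x̄ - μ₀) / (s/√n) = (95.16 - 87) / (15.40/√43) = 3.475
p-value = 0.0012

Since p-value < α = 0.01, we reject H₀.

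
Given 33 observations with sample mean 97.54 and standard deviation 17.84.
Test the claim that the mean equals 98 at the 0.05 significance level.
One-sample t-test:
H₀: μ = 98
H₁: μ ≠ 98
df = n - 1 = 32
t = (x̄ - μ₀) / (s/√n) = (97.54 - 98) / (17.84/√33) = -0.148
p-value = 0.8832

Since p-value > α = 0.05, we fail to reject H₀.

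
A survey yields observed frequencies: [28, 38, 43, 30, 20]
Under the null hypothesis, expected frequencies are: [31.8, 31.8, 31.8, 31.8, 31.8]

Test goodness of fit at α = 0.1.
Chi-square goodness of fit test:
H₀: observed counts match expected distribution
H₁: observed counts differ from expected distribution
df = k - 1 = 4
χ² = Σ(O - E)²/E
   = (28 - 31.8)²/31.8 + (38 - 31.8)²/31.8 + (43 - 31.8)²/31.8 + (30 - 31.8)²/31.8 + (20 - 31.8)²/31.8
   = 0.454 + 1.209 + 3.945 + 0.102 + 4.379
   = 10.09
p-value = 0.0390

Since p-value < α = 0.1, we reject H₀.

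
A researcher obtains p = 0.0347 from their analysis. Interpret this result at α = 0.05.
Since p = 0.0347 < α = 0.05, reject H₀.
There is sufficient evidence to reject the null hypothesis; the result is statistically significant at the 0.05 level.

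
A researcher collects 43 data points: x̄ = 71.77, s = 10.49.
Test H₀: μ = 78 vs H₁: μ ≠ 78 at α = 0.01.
One-sample t-test:
H₀: μ = 78
H₁: μ ≠ 78
df = n - 1 = 42
t = (x̄ - μ₀) / (s/√n) = (71.77 - 78) / (10.49/√43) = -3.894
p-value = 0.0003

Since p-value < α = 0.01, we reject H₀.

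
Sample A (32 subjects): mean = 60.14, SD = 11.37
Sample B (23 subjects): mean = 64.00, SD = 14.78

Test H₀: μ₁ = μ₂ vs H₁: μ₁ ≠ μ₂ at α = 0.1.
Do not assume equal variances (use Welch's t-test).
Welch's two-sample t-test:
H₀: μ₁ = μ₂
H₁: μ₁ ≠ μ₂
s₁²/n₁ = 11.37²/32 = 4.0399,  s₂²/n₂ = 14.78²/23 = 9.4978
SE = √(s₁²/n₁ + s₂²/n₂) = √(4.0399 + 9.4978) = 3.6794
df (Welch-Satterthwaite) = (s₁²/n₁ + s₂²/n₂)² / [(s₁²/n₁)²/(n₁-1) + (s₂²/n₂)²/(n₂-1)] ≈ 39.61
t = (x̄₁ - x̄₂) / SE = (60.14 - 64.00) / 3.6794 = -3.86 / 3.6794 = -1.049
p-value = 0.3005

Since p-value > α = 0.1, we fail to reject H₀.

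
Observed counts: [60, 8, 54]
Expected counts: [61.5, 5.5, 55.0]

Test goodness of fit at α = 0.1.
Chi-square goodness of fit test:
H₀: observed counts match expected distribution
H₁: observed counts differ from expected distribution
df = k - 1 = 2
χ² = Σ(O - E)²/E
   = (60 - 61.5)²/61.5 + (8 - 5.5)²/5.5 + (54 - 55.0)²/55.0
   = 0.037 + 1.136 + 0.018
   = 1.19
p-value = 0.5513

Since p-value > α = 0.1, we fail to reject H₀.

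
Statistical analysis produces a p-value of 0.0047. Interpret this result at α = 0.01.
Since p = 0.0047 < α = 0.01, reject H₀.
There is sufficient evidence to reject the null hypothesis; the result is statistically significant at the 0.01 level.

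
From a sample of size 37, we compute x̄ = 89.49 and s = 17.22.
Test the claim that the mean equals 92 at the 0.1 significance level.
One-sample t-test:
H₀: μ = 92
H₁: μ ≠ 92
df = n - 1 = 36
t = (x̄ - μ₀) / (s/√n) = (89.49 - 92) / (17.22/√37) = -0.887
p-value = 0.3812

Since p-value > α = 0.1, we fail to reject H₀.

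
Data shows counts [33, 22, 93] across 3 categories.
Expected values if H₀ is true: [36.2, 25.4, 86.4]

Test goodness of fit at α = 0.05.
Chi-square goodness of fit test:
H₀: observed counts match expected distribution
H₁: observed counts differ from expected distribution
df = k - 1 = 2
χ² = Σ(O - E)²/E
   = (33 - 36.2)²/36.2 + (22 - 25.4)²/25.4 + (93 - 86.4)²/86.4
   = 0.283 + 0.455 + 0.504
   = 1.24
p-value = 0.5374

Since p-value > α = 0.05, we fail to reject H₀.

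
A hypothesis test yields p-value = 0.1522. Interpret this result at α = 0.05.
Since p = 0.1522 > α = 0.05, fail to reject H₀.
There is insufficient evidence to reject the null hypothesis; the result is not statistically significant at the 0.05 level.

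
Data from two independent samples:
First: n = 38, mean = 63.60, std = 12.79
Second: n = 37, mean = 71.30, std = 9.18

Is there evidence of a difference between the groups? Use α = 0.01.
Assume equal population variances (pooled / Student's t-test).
Student's two-sample t-test (equal variances):
H₀: μ₁ = μ₂
H₁: μ₁ ≠ μ₂
df = n₁ + n₂ - 2 = 73
Pooled variance s_p² = [(n₁-1)s₁² + (n₂-1)s₂²] / (n₁ + n₂ - 2) = [(37)(12.79²) + (36)(9.18²)] / 73 = 124.4715
SE = √(s_p²(1/n₁ + 1/n₂)) = √(124.4715 × (1/38 + 1/37)) = 2.5768
t = (x̄₁ - x̄₂) / SE = (63.60 - 71.30) / 2.5768 = -7.70 / 2.5768 = -2.988
p-value = 0.0038

Since p-value < α = 0.01, we reject H₀.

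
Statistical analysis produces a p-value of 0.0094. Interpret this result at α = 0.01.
Since p = 0.0094 < α = 0.01, reject H₀.
There is sufficient evidence to reject the null hypothesis; the result is statistically significant at the 0.01 level.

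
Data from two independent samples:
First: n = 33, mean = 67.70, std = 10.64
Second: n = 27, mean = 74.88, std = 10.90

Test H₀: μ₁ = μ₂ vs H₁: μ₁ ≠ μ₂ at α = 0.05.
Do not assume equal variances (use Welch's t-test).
Welch's two-sample t-test:
H₀: μ₁ = μ₂
H₁: μ₁ ≠ μ₂
s₁²/n₁ = 10.64²/33 = 3.4306,  s₂²/n₂ = 10.90²/27 = 4.4004
SE = √(s₁²/n₁ + s₂²/n₂) = √(3.4306 + 4.4004) = 2.7984
df (Welch-Satterthwaite) = (s₁²/n₁ + s₂²/n₂)² / [(s₁²/n₁)²/(n₁-1) + (s₂²/n₂)²/(n₂-1)] ≈ 55.12
t = (x̄₁ - x̄₂) / SE = (67.70 - 74.88) / 2.7984 = -7.18 / 2.7984 = -2.566
p-value = 0.0130

Since p-value < α = 0.05, we reject H₀.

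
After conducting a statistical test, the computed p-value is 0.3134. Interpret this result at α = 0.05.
Since p = 0.3134 > α = 0.05, fail to reject H₀.
There is insufficient evidence to reject the null hypothesis; the result is not statistically significant at the 0.05 level.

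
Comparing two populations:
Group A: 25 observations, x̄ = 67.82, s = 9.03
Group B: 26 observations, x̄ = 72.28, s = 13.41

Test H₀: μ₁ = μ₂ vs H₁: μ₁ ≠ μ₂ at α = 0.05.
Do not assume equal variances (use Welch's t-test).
Welch's two-sample t-test:
H₀: μ₁ = μ₂
H₁: μ₁ ≠ μ₂
s₁²/n₁ = 9.03²/25 = 3.2616,  s₂²/n₂ = 13.41²/26 = 6.9165
SE = √(s₁²/n₁ + s₂²/n₂) = √(3.2616 + 6.9165) = 3.1903
df (Welch-Satterthwaite) = (s₁²/n₁ + s₂²/n₂)² / [(s₁²/n₁)²/(n₁-1) + (s₂²/n₂)²/(n₂-1)] ≈ 43.96
t = (x̄₁ - x̄₂) / SE = (67.82 - 72.28) / 3.1903 = -4.46 / 3.1903 = -1.398
p-value = 0.1691

Since p-value > α = 0.05, we fail to reject H₀.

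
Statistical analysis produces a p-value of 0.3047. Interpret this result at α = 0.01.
Since p = 0.3047 > α = 0.01, fail to reject H₀.
There is insufficient evidence to reject the null hypothesis; the result is not statistically significant at the 0.01 level.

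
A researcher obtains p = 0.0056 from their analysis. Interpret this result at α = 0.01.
Since p = 0.0056 < α = 0.01, reject H₀.
There is sufficient evidence to reject the null hypothesis; the result is statistically significant at the 0.01 level.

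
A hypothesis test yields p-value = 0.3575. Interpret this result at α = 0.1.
Since p = 0.3575 > α = 0.1, fail to reject H₀.
There is insufficient evidence to reject the null hypothesis; the result is not statistically significant at the 0.1 level.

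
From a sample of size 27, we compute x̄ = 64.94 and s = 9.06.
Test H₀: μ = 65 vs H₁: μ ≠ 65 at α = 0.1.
One-sample t-test:
H₀: μ = 65
H₁: μ ≠ 65
df = n - 1 = 26
t = (x̄ - μ₀) / (s/√n) = (64.94 - 65) / (9.06/√27) = -0.034
p-value = 0.9728

Since p-value > α = 0.1, we fail to reject H₀.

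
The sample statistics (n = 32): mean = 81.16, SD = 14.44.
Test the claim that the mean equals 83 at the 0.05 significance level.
One-sample t-test:
H₀: μ = 83
H₁: μ ≠ 83
df = n - 1 = 31
t = (x̄ - μ₀) / (s/√n) = (81.16 - 83) / (14.44/√32) = -0.721
p-value = 0.4764

Since p-value > α = 0.05, we fail to reject H₀.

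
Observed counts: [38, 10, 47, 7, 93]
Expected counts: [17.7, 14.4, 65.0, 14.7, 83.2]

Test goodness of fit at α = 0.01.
Chi-square goodness of fit test:
H₀: observed counts match expected distribution
H₁: observed counts differ from expected distribution
df = k - 1 = 4
χ² = Σ(O - E)²/E
   = (38 - 17.7)²/17.7 + (10 - 14.4)²/14.4 + (47 - 65.0)²/65.0 + (7 - 14.7)²/14.7 + (93 - 83.2)²/83.2
   = 23.282 + 1.344 + 4.985 + 4.033 + 1.154
   = 34.80
p-value < 0.0001

Since p-value < α = 0.01, we reject H₀.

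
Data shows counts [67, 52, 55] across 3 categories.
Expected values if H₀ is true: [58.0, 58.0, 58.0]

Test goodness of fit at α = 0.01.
Chi-square goodness of fit test:
H₀: observed counts match expected distribution
H₁: observed counts differ from expected distribution
df = k - 1 = 2
χ² = Σ(O - E)²/E
   = (67 - 58.0)²/58.0 + (52 - 58.0)²/58.0 + (55 - 58.0)²/58.0
   = 1.397 + 0.621 + 0.155
   = 2.17
p-value = 0.3375

Since p-value > α = 0.01, we fail to reject H₀.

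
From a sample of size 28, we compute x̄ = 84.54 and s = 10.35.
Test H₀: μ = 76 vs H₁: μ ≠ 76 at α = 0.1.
One-sample t-test:
H₀: μ = 76
H₁: μ ≠ 76
df = n - 1 = 27
t = (x̄ - μ₀) / (s/√n) = (84.54 - 76) / (10.35/√28) = 4.366
p-value = 0.0002

Since p-value < α = 0.1, we reject H₀.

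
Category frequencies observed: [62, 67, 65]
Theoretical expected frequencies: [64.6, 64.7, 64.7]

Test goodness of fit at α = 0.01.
Chi-square goodness of fit test:
H₀: observed counts match expected distribution
H₁: observed counts differ from expected distribution
df = k - 1 = 2
χ² = Σ(O - E)²/E
   = (62 - 64.6)²/64.6 + (67 - 64.7)²/64.7 + (65 - 64.7)²/64.7
   = 0.105 + 0.082 + 0.001
   = 0.19
p-value = 0.9104

Since p-value > α = 0.01, we fail to reject H₀.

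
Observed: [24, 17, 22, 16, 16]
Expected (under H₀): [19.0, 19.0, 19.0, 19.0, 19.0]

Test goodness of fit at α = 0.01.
Chi-square goodness of fit test:
H₀: observed counts match expected distribution
H₁: observed counts differ from expected distribution
df = k - 1 = 4
χ² = Σ(O - E)²/E
   = (24 - 19.0)²/19.0 + (17 - 19.0)²/19.0 + (22 - 19.0)²/19.0 + (16 - 19.0)²/19.0 + (16 - 19.0)²/19.0
   = 1.316 + 0.211 + 0.474 + 0.474 + 0.474
   = 2.95
p-value = 0.5667

Since p-value > α = 0.01, we fail to reject H₀.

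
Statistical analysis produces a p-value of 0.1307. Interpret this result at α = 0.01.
Since p = 0.1307 > α = 0.01, fail to reject H₀.
There is insufficient evidence to reject the null hypothesis; the result is not statistically significant at the 0.01 level.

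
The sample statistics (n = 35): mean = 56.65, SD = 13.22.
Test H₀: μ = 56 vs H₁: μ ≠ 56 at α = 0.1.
One-sample t-test:
H₀: μ = 56
H₁: μ ≠ 56
df = n - 1 = 34
t = (x̄ - μ₀) / (s/√n) = (56.65 - 56) / (13.22/√35) = 0.291
p-value = 0.7729

Since p-value > α = 0.1, we fail to reject H₀.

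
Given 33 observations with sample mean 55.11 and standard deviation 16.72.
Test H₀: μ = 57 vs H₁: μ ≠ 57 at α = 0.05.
One-sample t-test:
H₀: μ = 57
H₁: μ ≠ 57
df = n - 1 = 32
t = (x̄ - μ₀) / (s/√n) = (55.11 - 57) / (16.72/√33) = -0.649
p-value = 0.5207

Since p-value > α = 0.05, we fail to reject H₀.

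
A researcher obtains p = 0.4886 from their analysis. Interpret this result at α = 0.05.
Since p = 0.4886 > α = 0.05, fail to reject H₀.
There is insufficient evidence to reject the null hypothesis; the result is not statistically significant at the 0.05 level.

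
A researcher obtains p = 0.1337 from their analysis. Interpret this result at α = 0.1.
Since p = 0.1337 > α = 0.1, fail to reject H₀.
There is insufficient evidence to reject the null hypothesis; the result is not statistically significant at the 0.1 level.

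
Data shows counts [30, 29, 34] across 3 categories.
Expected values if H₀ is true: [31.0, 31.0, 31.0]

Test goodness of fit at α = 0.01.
Chi-square goodness of fit test:
H₀: observed counts match expected distribution
H₁: observed counts differ from expected distribution
df = k - 1 = 2
χ² = Σ(O - E)²/E
   = (30 - 31.0)²/31.0 + (29 - 31.0)²/31.0 + (34 - 31.0)²/31.0
   = 0.032 + 0.129 + 0.290
   = 0.45
p-value = 0.7979

Since p-value > α = 0.01, we fail to reject H₀.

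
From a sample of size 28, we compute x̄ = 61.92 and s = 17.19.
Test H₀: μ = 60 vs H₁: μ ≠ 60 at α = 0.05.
One-sample t-test:
H₀: μ = 60
H₁: μ ≠ 60
df = n - 1 = 27
t = (x̄ - μ₀) / (s/√n) = (61.92 - 60) / (17.19/√28) = 0.591
p-value = 0.5594

Since p-value > α = 0.05, we fail to reject H₀.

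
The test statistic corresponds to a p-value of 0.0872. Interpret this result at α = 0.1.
Since p = 0.0872 < α = 0.1, reject H₀.
There is sufficient evidence to reject the null hypothesis; the result is statistically significant at the 0.1 level.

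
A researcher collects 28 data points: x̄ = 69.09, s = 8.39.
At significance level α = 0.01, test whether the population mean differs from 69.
One-sample t-test:
H₀: μ = 69
H₁: μ ≠ 69
df = n - 1 = 27
t = (x̄ - μ₀) / (s/√n) = (69.09 - 69) / (8.39/√28) = 0.057
p-value = 0.9552

Since p-value > α = 0.01, we fail to reject H₀.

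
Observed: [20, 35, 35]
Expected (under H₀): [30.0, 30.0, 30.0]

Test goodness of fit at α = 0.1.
Chi-square goodness of fit test:
H₀: observed counts match expected distribution
H₁: observed counts differ from expected distribution
df = k - 1 = 2
χ² = Σ(O - E)²/E
   = (20 - 30.0)²/30.0 + (35 - 30.0)²/30.0 + (35 - 30.0)²/30.0
   = 3.333 + 0.833 + 0.833
   = 5.00
p-value = 0.0821

Since p-value < α = 0.1, we reject H₀.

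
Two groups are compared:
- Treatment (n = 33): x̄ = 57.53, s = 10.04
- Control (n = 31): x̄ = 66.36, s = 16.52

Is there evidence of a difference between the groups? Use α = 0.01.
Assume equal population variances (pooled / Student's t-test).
Student's two-sample t-test (equal variances):
H₀: μ₁ = μ₂
H₁: μ₁ ≠ μ₂
df = n₁ + n₂ - 2 = 62
Pooled variance s_p² = [(n₁-1)s₁² + (n₂-1)s₂²] / (n₁ + n₂ - 2) = [(32)(10.04²) + (30)(16.52²)] / 62 = 184.0801
SE = √(s_p²(1/n₁ + 1/n₂)) = √(184.0801 × (1/33 + 1/31)) = 3.3936
t = (x̄₁ - x̄₂) / SE = (57.53 - 66.36) / 3.3936 = -8.83 / 3.3936 = -2.602
p-value = 0.0116

Since p-value > α = 0.01, we fail to reject H₀.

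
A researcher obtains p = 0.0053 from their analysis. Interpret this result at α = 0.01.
Since p = 0.0053 < α = 0.01, reject H₀.
There is sufficient evidence to reject the null hypothesis; the result is statistically significant at the 0.01 level.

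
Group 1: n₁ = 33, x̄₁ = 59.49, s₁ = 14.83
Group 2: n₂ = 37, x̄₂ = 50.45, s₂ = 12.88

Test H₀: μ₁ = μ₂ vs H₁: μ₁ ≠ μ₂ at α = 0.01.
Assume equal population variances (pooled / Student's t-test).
Student's two-sample t-test (equal variances):
H₀: μ₁ = μ₂
H₁: μ₁ ≠ μ₂
df = n₁ + n₂ - 2 = 68
Pooled variance s_p² = [(n₁-1)s₁² + (n₂-1)s₂²] / (n₁ + n₂ - 2) = [(32)(14.83²) + (36)(12.88²)] / 68 = 191.3224
SE = √(s_p²(1/n₁ + 1/n₂)) = √(191.3224 × (1/33 + 1/37)) = 3.3119
t = (x̄₁ - x̄₂) / SE = (59.49 - 50.45) / 3.3119 = 9.04 / 3.3119 = 2.730
p-value = 0.0081

Since p-value < α = 0.01, we reject H₀.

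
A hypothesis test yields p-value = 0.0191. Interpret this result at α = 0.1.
Since p = 0.0191 < α = 0.1, reject H₀.
There is sufficient evidence to reject the null hypothesis; the result is statistically significant at the 0.1 level.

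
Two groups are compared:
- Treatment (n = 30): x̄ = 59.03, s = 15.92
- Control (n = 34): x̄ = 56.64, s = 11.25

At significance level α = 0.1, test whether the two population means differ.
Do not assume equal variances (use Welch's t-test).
Welch's two-sample t-test:
H₀: μ₁ = μ₂
H₁: μ₁ ≠ μ₂
s₁²/n₁ = 15.92²/30 = 8.4482,  s₂²/n₂ = 11.25²/34 = 3.7224
SE = √(s₁²/n₁ + s₂²/n₂) = √(8.4482 + 3.7224) = 3.4886
df (Welch-Satterthwaite) = (s₁²/n₁ + s₂²/n₂)² / [(s₁²/n₁)²/(n₁-1) + (s₂²/n₂)²/(n₂-1)] ≈ 51.41
t = (x̄₁ - x̄₂) / SE = (59.03 - 56.64) / 3.4886 = 2.39 / 3.4886 = 0.685
p-value = 0.4964

Since p-value > α = 0.1, we fail to reject H₀.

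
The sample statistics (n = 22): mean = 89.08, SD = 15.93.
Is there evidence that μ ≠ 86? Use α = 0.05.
One-sample t-test:
H₀: μ = 86
H₁: μ ≠ 86
df = n - 1 = 21
t = (x̄ - μ₀) / (s/√n) = (89.08 - 86) / (15.93/√22) = 0.907
p-value = 0.3748

Since p-value > α = 0.05, we fail to reject H₀.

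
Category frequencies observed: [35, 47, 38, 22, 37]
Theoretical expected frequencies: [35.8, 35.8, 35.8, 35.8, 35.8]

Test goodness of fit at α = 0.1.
Chi-square goodness of fit test:
H₀: observed counts match expected distribution
H₁: observed counts differ from expected distribution
df = k - 1 = 4
χ² = Σ(O - E)²/E
   = (35 - 35.8)²/35.8 + (47 - 35.8)²/35.8 + (38 - 35.8)²/35.8 + (22 - 35.8)²/35.8 + (37 - 35.8)²/35.8
   = 0.018 + 3.504 + 0.135 + 5.320 + 0.040
   = 9.02
p-value = 0.0607

Since p-value < α = 0.1, we reject H₀.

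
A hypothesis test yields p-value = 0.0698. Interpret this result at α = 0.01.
Since p = 0.0698 > α = 0.01, fail to reject H₀.
There is insufficient evidence to reject the null hypothesis; the result is not statistically significant at the 0.01 level.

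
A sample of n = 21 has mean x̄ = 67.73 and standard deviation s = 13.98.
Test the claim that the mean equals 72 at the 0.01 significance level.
One-sample t-test:
H₀: μ = 72
H₁: μ ≠ 72
df = n - 1 = 20
t = (x̄ - μ₀) / (s/√n) = (67.73 - 72) / (13.98/√21) = -1.400
p-value = 0.1769

Since p-value > α = 0.01, we fail to reject H₀.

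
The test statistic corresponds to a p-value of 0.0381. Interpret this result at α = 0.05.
Since p = 0.0381 < α = 0.05, reject H₀.
There is sufficient evidence to reject the null hypothesis; the result is statistically significant at the 0.05 level.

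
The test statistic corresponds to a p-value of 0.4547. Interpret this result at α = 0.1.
Since p = 0.4547 > α = 0.1, fail to reject H₀.
There is insufficient evidence to reject the null hypothesis; the result is not statistically significant at the 0.1 level.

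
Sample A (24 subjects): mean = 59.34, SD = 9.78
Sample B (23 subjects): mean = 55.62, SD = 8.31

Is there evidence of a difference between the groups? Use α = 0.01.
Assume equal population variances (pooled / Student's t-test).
Student's two-sample t-test (equal variances):
H₀: μ₁ = μ₂
H₁: μ₁ ≠ μ₂
df = n₁ + n₂ - 2 = 45
Pooled variance s_p² = [(n₁-1)s₁² + (n₂-1)s₂²] / (n₁ + n₂ - 2) = [(23)(9.78²) + (22)(8.31²)] / 45 = 82.6477
SE = √(s_p²(1/n₁ + 1/n₂)) = √(82.6477 × (1/24 + 1/23)) = 2.6527
t = (x̄₁ - x̄₂) / SE = (59.34 - 55.62) / 2.6527 = 3.72 / 2.6527 = 1.402
p-value = 0.1677

Since p-value > α = 0.01, we fail to reject H₀.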